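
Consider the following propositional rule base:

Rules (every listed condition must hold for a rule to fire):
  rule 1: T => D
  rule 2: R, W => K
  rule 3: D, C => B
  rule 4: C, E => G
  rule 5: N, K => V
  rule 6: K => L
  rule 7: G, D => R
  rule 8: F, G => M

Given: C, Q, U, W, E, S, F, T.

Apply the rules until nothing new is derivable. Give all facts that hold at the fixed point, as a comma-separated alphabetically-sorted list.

B, C, D, E, F, G, K, L, M, Q, R, S, T, U, W

Round 1 — rule 1, rule 4, derive D, G.
Round 2 — rule 3, rule 7, rule 8, derive B, R, M.
Round 3 — rule 2, derive K.
Round 4 — rule 6, derive L.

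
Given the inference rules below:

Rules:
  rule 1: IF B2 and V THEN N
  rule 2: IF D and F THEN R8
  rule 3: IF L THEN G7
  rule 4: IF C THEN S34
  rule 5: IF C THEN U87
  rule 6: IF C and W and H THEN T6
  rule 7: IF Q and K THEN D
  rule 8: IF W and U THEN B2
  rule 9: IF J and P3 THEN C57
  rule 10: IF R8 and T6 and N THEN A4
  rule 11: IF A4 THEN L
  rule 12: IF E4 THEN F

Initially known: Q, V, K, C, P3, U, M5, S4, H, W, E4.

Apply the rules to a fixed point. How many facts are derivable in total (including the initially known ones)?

Round 1 fires rule 4, rule 5, rule 6, rule 7, rule 8, rule 12, giving S34, U87, T6, D, B2, F.
Round 2 fires rule 1, rule 2, giving N, R8.
Round 3 fires rule 10, giving A4.
Round 4 fires rule 11, giving L.
Round 5 fires rule 3, giving G7.
Closure: {A4, B2, C, D, E4, F, G7, H, K, L, M5, N, P3, Q, R8, S34, S4, T6, U, U87, V, W} — 22 facts.

22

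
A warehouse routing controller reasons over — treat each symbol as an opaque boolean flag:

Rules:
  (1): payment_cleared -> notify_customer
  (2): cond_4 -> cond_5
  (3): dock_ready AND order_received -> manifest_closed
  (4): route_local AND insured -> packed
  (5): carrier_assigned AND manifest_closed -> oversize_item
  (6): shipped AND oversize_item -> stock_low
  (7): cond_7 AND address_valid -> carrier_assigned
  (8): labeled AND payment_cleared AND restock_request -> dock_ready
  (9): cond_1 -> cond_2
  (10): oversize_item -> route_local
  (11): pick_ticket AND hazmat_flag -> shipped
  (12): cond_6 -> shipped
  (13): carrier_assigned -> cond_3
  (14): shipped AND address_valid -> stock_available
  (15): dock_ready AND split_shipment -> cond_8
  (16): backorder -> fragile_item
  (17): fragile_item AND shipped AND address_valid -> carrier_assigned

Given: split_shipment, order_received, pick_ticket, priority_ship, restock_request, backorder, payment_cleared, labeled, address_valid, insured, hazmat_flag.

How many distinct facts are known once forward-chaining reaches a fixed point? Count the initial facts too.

Round 1: (1) [payment_cleared -> notify_customer]; (8) [labeled AND payment_cleared AND restock_request -> dock_ready]; (11) [pick_ticket AND hazmat_flag -> shipped]; (16) [backorder -> fragile_item]. New: notify_customer, dock_ready, shipped, fragile_item.
Round 2: (3) [dock_ready AND order_received -> manifest_closed]; (14) [shipped AND address_valid -> stock_available]; (15) [dock_ready AND split_shipment -> cond_8]; (17) [fragile_item AND shipped AND address_valid -> carrier_assigned]. New: manifest_closed, stock_available, cond_8, carrier_assigned.
Round 3: (5) [carrier_assigned AND manifest_closed -> oversize_item]; (13) [carrier_assigned -> cond_3]. New: oversize_item, cond_3.
Round 4: (6) [shipped AND oversize_item -> stock_low]; (10) [oversize_item -> route_local]. New: stock_low, route_local.
Round 5: (4) [route_local AND insured -> packed]. New: packed.
Closure: {address_valid, backorder, carrier_assigned, cond_3, cond_8, dock_ready, fragile_item, hazmat_flag, insured, labeled, manifest_closed, notify_customer, order_received, oversize_item, packed, payment_cleared, pick_ticket, priority_ship, restock_request, route_local, shipped, split_shipment, stock_available, stock_low} — 24 facts.

24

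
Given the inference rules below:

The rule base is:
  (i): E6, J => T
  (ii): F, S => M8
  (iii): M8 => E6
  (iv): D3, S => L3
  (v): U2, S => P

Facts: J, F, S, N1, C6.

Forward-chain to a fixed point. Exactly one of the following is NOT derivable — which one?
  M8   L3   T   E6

Round 1: (ii) [F, S => M8]. Adds M8.
Round 2: (iii) [M8 => E6]. Adds E6.
Round 3: (i) [E6, J => T]. Adds T.
Derived: T (round 3), M8 (round 1), E6 (round 2). L3 never appears in any round.

L3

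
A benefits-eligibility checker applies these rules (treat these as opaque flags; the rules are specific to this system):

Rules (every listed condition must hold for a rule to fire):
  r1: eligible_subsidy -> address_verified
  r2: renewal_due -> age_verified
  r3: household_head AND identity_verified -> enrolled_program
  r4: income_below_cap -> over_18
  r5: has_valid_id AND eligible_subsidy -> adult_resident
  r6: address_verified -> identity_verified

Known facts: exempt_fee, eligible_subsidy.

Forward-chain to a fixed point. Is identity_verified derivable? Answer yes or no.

Round 1: r1 [eligible_subsidy -> address_verified]. New: address_verified.
Round 2: r6 [address_verified -> identity_verified]. New: identity_verified.
identity_verified appears in round 2, so it is derivable.

yes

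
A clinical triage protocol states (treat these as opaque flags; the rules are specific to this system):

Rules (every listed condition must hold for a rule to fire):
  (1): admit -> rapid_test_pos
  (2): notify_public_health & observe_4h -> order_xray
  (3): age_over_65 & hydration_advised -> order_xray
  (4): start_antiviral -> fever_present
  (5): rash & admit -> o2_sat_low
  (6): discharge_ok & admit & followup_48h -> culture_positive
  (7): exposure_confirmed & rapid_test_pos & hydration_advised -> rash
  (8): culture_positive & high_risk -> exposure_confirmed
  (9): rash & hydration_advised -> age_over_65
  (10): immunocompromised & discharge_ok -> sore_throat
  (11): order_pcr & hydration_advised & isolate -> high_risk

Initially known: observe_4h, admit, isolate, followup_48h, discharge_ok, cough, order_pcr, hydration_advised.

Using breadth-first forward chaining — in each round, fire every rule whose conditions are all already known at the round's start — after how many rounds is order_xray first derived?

5

Round 1 — (1), (6), (11), derive rapid_test_pos, culture_positive, high_risk.
Round 2 — (8), derive exposure_confirmed.
Round 3 — (7), derive rash.
Round 4 — (5), (9), derive o2_sat_low, age_over_65.
Round 5 — (3), derive order_xray.
order_xray first appears in round 5.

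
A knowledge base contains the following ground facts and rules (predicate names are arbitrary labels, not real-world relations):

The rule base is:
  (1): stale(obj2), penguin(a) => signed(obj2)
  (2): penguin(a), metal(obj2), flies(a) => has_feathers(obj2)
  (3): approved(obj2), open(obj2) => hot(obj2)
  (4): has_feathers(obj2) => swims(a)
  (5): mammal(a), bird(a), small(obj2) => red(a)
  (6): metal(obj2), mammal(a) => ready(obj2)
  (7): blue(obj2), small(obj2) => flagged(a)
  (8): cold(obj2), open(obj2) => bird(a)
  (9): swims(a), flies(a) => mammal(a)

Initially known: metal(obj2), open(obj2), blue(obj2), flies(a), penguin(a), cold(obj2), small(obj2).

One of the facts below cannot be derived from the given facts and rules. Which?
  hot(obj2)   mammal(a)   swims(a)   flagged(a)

Round 1 — (2), (7), (8), derive has_feathers(obj2), flagged(a), bird(a).
Round 2 — (4), derive swims(a).
Round 3 — (9), derive mammal(a).
Round 4 — (5), (6), derive red(a), ready(obj2).
Derived: mammal(a) (round 3), flagged(a) (round 1), swims(a) (round 2). hot(obj2) never appears in any round.

hot(obj2)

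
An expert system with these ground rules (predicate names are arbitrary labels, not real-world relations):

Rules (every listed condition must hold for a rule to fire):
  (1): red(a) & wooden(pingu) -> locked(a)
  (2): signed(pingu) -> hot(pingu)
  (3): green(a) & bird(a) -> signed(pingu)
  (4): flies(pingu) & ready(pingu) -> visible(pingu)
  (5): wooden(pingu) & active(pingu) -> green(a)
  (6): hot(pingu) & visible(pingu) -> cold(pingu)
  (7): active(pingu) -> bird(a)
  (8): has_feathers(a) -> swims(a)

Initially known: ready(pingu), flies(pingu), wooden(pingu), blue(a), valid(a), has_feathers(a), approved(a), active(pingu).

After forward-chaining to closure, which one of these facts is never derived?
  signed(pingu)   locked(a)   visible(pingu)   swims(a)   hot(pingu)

locked(a)

[1] (4) [flies(pingu) & ready(pingu) -> visible(pingu)]; (5) [wooden(pingu) & active(pingu) -> green(a)]; (7) [active(pingu) -> bird(a)]; (8) [has_feathers(a) -> swims(a)]. ⇒ new: visible(pingu), green(a), bird(a), swims(a).
[2] (3) [green(a) & bird(a) -> signed(pingu)]. ⇒ new: signed(pingu).
[3] (2) [signed(pingu) -> hot(pingu)]. ⇒ new: hot(pingu).
[4] (6) [hot(pingu) & visible(pingu) -> cold(pingu)]. ⇒ new: cold(pingu).
Derived: visible(pingu) (round 1), signed(pingu) (round 2), hot(pingu) (round 3), swims(a) (round 1). locked(a) never appears in any round.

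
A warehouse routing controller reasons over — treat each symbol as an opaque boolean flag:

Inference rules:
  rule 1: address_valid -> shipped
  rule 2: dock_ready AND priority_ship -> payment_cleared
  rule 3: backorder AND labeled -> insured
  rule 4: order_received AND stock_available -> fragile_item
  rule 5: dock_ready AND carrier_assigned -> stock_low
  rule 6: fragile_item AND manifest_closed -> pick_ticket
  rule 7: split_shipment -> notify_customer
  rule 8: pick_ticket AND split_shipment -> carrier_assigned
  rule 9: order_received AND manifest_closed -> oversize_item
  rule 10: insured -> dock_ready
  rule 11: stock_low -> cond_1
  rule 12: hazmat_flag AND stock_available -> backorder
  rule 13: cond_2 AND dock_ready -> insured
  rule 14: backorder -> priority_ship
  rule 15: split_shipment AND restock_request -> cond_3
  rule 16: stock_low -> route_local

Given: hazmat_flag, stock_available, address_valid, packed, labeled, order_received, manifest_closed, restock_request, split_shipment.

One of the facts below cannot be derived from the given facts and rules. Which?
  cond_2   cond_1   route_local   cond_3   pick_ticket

Round 1: rule 1 [address_valid -> shipped]; rule 4 [order_received AND stock_available -> fragile_item]; rule 7 [split_shipment -> notify_customer]; rule 9 [order_received AND manifest_closed -> oversize_item]; rule 12 [hazmat_flag AND stock_available -> backorder]; rule 15 [split_shipment AND restock_request -> cond_3]. New: shipped, fragile_item, notify_customer, oversize_item, backorder, cond_3.
Round 2: rule 3 [backorder AND labeled -> insured]; rule 6 [fragile_item AND manifest_closed -> pick_ticket]; rule 14 [backorder -> priority_ship]. New: insured, pick_ticket, priority_ship.
Round 3: rule 8 [pick_ticket AND split_shipment -> carrier_assigned]; rule 10 [insured -> dock_ready]. New: carrier_assigned, dock_ready.
Round 4: rule 2 [dock_ready AND priority_ship -> payment_cleared]; rule 5 [dock_ready AND carrier_assigned -> stock_low]. New: payment_cleared, stock_low.
Round 5: rule 11 [stock_low -> cond_1]; rule 16 [stock_low -> route_local]. New: cond_1, route_local.
Derived: cond_3 (round 1), cond_1 (round 5), pick_ticket (round 2), route_local (round 5). cond_2 never appears in any round.

cond_2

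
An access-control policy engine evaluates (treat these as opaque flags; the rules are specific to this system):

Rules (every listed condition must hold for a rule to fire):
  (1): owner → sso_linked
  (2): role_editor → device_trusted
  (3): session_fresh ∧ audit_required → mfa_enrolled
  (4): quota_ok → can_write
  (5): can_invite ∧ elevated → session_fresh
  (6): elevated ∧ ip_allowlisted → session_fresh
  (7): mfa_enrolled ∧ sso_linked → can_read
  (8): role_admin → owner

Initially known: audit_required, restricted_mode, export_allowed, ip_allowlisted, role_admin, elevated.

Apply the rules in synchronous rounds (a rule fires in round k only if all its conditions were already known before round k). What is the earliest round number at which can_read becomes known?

3

Round 1: (6) [elevated ∧ ip_allowlisted → session_fresh]; (8) [role_admin → owner]. New: session_fresh, owner.
Round 2: (1) [owner → sso_linked]; (3) [session_fresh ∧ audit_required → mfa_enrolled]. New: sso_linked, mfa_enrolled.
Round 3: (7) [mfa_enrolled ∧ sso_linked → can_read]. New: can_read.
can_read first appears in round 3.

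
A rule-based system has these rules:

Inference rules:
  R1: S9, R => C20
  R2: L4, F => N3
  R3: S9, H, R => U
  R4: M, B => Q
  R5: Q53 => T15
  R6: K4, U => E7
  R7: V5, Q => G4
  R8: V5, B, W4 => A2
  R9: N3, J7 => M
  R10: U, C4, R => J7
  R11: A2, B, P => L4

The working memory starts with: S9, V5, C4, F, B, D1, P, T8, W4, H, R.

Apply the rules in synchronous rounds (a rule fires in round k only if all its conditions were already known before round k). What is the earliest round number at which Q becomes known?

Round 1 — R1, R3, R8, derive C20, U, A2.
Round 2 — R10, R11, derive J7, L4.
Round 3 — R2, derive N3.
Round 4 — R9, derive M.
Round 5 — R4, derive Q.
Q first appears in round 5.

5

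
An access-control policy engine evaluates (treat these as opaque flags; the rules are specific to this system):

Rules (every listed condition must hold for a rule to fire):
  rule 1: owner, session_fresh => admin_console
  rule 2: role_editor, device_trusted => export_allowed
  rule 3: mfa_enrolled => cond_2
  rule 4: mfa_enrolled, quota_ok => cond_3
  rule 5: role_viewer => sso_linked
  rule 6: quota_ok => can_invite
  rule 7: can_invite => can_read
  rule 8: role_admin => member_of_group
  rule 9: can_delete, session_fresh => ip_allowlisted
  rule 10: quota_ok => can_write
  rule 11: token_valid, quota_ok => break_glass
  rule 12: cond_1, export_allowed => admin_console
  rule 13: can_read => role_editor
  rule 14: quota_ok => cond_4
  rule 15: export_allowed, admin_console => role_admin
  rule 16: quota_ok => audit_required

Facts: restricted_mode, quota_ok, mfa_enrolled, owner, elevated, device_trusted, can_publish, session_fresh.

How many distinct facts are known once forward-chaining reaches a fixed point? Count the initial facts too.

[1] rule 1 [owner, session_fresh => admin_console]; rule 3 [mfa_enrolled => cond_2]; rule 4 [mfa_enrolled, quota_ok => cond_3]; rule 6 [quota_ok => can_invite]; rule 10 [quota_ok => can_write]; rule 14 [quota_ok => cond_4]; rule 16 [quota_ok => audit_required]. ⇒ new: admin_console, cond_2, cond_3, can_invite, can_write, cond_4, audit_required.
[2] rule 7 [can_invite => can_read]. ⇒ new: can_read.
[3] rule 13 [can_read => role_editor]. ⇒ new: role_editor.
[4] rule 2 [role_editor, device_trusted => export_allowed]. ⇒ new: export_allowed.
[5] rule 15 [export_allowed, admin_console => role_admin]. ⇒ new: role_admin.
[6] rule 8 [role_admin => member_of_group]. ⇒ new: member_of_group.
Closure: {admin_console, audit_required, can_invite, can_publish, can_read, can_write, cond_2, cond_3, cond_4, device_trusted, elevated, export_allowed, member_of_group, mfa_enrolled, owner, quota_ok, restricted_mode, role_admin, role_editor, session_fresh} — 20 facts.

20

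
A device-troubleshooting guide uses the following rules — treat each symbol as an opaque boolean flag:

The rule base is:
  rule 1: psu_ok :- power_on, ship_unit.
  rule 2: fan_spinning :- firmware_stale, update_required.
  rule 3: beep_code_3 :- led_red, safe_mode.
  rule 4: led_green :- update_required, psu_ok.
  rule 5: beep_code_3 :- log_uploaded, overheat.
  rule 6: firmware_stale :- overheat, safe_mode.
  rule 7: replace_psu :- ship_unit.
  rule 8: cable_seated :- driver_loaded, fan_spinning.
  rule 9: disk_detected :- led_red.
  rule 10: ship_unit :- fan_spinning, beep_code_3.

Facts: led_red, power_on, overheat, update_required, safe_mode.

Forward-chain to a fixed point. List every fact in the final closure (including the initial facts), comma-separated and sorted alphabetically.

beep_code_3, disk_detected, fan_spinning, firmware_stale, led_green, led_red, overheat, power_on, psu_ok, replace_psu, safe_mode, ship_unit, update_required

Round 1: rule 3 [beep_code_3 :- led_red, safe_mode.]; rule 6 [firmware_stale :- overheat, safe_mode.]; rule 9 [disk_detected :- led_red.]. New: beep_code_3, firmware_stale, disk_detected.
Round 2: rule 2 [fan_spinning :- firmware_stale, update_required.]. New: fan_spinning.
Round 3: rule 10 [ship_unit :- fan_spinning, beep_code_3.]. New: ship_unit.
Round 4: rule 1 [psu_ok :- power_on, ship_unit.]; rule 7 [replace_psu :- ship_unit.]. New: psu_ok, replace_psu.
Round 5: rule 4 [led_green :- update_required, psu_ok.]. New: led_green.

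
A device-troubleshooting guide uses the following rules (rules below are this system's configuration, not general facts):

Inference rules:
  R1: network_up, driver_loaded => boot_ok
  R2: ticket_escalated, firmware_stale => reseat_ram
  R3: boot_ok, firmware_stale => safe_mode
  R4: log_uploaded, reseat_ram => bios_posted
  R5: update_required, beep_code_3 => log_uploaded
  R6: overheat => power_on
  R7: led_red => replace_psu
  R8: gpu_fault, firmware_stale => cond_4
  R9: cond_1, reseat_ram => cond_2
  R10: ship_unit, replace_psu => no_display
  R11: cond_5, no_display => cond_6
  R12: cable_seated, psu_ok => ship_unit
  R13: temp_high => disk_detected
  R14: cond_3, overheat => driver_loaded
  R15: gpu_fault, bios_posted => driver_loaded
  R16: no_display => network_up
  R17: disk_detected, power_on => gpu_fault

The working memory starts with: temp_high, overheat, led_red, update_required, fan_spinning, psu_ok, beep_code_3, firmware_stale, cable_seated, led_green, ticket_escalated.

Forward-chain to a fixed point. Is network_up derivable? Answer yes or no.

Round 1: R2 [ticket_escalated, firmware_stale => reseat_ram]; R5 [update_required, beep_code_3 => log_uploaded]; R6 [overheat => power_on]; R7 [led_red => replace_psu]; R12 [cable_seated, psu_ok => ship_unit]; R13 [temp_high => disk_detected]. Adds reseat_ram, log_uploaded, power_on, replace_psu, ship_unit, disk_detected.
Round 2: R4 [log_uploaded, reseat_ram => bios_posted]; R10 [ship_unit, replace_psu => no_display]; R17 [disk_detected, power_on => gpu_fault]. Adds bios_posted, no_display, gpu_fault.
Round 3: R8 [gpu_fault, firmware_stale => cond_4]; R15 [gpu_fault, bios_posted => driver_loaded]; R16 [no_display => network_up]. Adds cond_4, driver_loaded, network_up.
Round 4: R1 [network_up, driver_loaded => boot_ok]. Adds boot_ok.
Round 5: R3 [boot_ok, firmware_stale => safe_mode]. Adds safe_mode.
network_up appears in round 3, so it is derivable.

yes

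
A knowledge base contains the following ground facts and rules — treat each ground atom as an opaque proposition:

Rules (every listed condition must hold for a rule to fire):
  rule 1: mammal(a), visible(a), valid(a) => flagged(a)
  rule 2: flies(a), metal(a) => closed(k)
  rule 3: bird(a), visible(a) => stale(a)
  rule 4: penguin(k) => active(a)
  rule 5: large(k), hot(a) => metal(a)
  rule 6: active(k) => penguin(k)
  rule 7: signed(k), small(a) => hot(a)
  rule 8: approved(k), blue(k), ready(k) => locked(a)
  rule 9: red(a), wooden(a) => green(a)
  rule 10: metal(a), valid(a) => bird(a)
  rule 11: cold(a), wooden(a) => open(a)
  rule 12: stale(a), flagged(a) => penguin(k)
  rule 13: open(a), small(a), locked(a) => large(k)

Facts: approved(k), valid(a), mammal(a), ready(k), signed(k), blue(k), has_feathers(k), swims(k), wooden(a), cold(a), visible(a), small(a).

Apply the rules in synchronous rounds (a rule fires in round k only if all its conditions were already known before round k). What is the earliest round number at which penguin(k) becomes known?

Round 1 fires rule 1, rule 7, rule 8, rule 11, giving flagged(a), hot(a), locked(a), open(a).
Round 2 fires rule 13, giving large(k).
Round 3 fires rule 5, giving metal(a).
Round 4 fires rule 10, giving bird(a).
Round 5 fires rule 3, giving stale(a).
Round 6 fires rule 12, giving penguin(k).
penguin(k) first appears in round 6.

6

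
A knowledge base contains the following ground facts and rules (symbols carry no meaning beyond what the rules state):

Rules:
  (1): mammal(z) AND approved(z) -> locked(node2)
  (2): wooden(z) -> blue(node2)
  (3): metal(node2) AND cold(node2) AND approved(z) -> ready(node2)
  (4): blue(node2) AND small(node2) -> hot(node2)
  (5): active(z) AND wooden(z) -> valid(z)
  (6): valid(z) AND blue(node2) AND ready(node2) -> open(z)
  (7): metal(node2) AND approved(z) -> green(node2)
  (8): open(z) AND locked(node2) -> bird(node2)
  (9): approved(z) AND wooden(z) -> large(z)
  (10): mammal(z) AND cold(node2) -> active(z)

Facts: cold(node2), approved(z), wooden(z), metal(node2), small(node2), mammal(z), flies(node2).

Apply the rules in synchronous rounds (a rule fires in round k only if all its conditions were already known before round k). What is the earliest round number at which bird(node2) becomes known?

4

[1] (1) [mammal(z) AND approved(z) -> locked(node2)]; (2) [wooden(z) -> blue(node2)]; (3) [metal(node2) AND cold(node2) AND approved(z) -> ready(node2)]; (7) [metal(node2) AND approved(z) -> green(node2)]; (9) [approved(z) AND wooden(z) -> large(z)]; (10) [mammal(z) AND cold(node2) -> active(z)]. ⇒ new: locked(node2), blue(node2), ready(node2), green(node2), large(z), active(z).
[2] (4) [blue(node2) AND small(node2) -> hot(node2)]; (5) [active(z) AND wooden(z) -> valid(z)]. ⇒ new: hot(node2), valid(z).
[3] (6) [valid(z) AND blue(node2) AND ready(node2) -> open(z)]. ⇒ new: open(z).
[4] (8) [open(z) AND locked(node2) -> bird(node2)]. ⇒ new: bird(node2).
bird(node2) first appears in round 4.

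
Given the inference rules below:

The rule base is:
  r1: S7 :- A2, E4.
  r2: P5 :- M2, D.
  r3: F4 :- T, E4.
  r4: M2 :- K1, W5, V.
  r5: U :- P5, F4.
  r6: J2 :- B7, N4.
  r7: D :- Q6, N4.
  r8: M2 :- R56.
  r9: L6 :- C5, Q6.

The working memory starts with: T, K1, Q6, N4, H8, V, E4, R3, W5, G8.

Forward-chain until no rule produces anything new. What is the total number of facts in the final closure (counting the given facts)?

Round 1: r3 [F4 :- T, E4.]; r4 [M2 :- K1, W5, V.]; r7 [D :- Q6, N4.]. New: F4, M2, D.
Round 2: r2 [P5 :- M2, D.]. New: P5.
Round 3: r5 [U :- P5, F4.]. New: U.
Closure: {D, E4, F4, G8, H8, K1, M2, N4, P5, Q6, R3, T, U, V, W5} — 15 facts.

15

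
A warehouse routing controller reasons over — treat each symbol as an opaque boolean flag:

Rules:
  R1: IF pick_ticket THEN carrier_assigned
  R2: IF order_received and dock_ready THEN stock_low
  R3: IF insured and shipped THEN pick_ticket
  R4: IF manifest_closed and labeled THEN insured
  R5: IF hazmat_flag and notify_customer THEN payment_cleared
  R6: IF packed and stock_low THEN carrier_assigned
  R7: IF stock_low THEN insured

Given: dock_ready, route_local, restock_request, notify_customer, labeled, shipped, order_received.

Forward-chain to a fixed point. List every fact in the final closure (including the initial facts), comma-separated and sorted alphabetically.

Round 1 fires R2, giving stock_low.
Round 2 fires R7, giving insured.
Round 3 fires R3, giving pick_ticket.
Round 4 fires R1, giving carrier_assigned.

carrier_assigned, dock_ready, insured, labeled, notify_customer, order_received, pick_ticket, restock_request, route_local, shipped, stock_low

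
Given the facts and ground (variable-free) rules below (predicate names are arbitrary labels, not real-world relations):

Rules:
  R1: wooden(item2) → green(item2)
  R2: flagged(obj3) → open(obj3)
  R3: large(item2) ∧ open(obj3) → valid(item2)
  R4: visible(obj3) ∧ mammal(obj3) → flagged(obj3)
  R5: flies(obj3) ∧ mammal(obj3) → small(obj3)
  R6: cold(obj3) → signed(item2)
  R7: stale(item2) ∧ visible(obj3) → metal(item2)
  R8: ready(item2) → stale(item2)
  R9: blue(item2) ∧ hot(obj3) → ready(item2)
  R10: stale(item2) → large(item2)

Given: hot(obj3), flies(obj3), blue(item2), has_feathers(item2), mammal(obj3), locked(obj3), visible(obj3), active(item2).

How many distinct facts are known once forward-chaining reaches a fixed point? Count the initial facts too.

Round 1: R4 [visible(obj3) ∧ mammal(obj3) → flagged(obj3)]; R5 [flies(obj3) ∧ mammal(obj3) → small(obj3)]; R9 [blue(item2) ∧ hot(obj3) → ready(item2)]. New: flagged(obj3), small(obj3), ready(item2).
Round 2: R2 [flagged(obj3) → open(obj3)]; R8 [ready(item2) → stale(item2)]. New: open(obj3), stale(item2).
Round 3: R7 [stale(item2) ∧ visible(obj3) → metal(item2)]; R10 [stale(item2) → large(item2)]. New: metal(item2), large(item2).
Round 4: R3 [large(item2) ∧ open(obj3) → valid(item2)]. New: valid(item2).
Closure: {active(item2), blue(item2), flagged(obj3), flies(obj3), has_feathers(item2), hot(obj3), large(item2), locked(obj3), mammal(obj3), metal(item2), open(obj3), ready(item2), small(obj3), stale(item2), valid(item2), visible(obj3)} — 16 facts.

16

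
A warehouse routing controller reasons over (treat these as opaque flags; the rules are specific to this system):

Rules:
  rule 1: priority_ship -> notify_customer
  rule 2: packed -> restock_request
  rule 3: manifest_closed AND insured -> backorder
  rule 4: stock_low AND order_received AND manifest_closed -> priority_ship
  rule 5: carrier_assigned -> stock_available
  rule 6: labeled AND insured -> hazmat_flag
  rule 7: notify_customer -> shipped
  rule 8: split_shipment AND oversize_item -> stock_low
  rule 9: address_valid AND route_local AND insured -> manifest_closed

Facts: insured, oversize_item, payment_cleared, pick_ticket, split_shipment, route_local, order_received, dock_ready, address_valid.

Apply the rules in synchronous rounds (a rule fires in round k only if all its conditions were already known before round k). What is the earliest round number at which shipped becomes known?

4

Round 1: rule 8 [split_shipment AND oversize_item -> stock_low]; rule 9 [address_valid AND route_local AND insured -> manifest_closed]. Adds stock_low, manifest_closed.
Round 2: rule 3 [manifest_closed AND insured -> backorder]; rule 4 [stock_low AND order_received AND manifest_closed -> priority_ship]. Adds backorder, priority_ship.
Round 3: rule 1 [priority_ship -> notify_customer]. Adds notify_customer.
Round 4: rule 7 [notify_customer -> shipped]. Adds shipped.
shipped first appears in round 4.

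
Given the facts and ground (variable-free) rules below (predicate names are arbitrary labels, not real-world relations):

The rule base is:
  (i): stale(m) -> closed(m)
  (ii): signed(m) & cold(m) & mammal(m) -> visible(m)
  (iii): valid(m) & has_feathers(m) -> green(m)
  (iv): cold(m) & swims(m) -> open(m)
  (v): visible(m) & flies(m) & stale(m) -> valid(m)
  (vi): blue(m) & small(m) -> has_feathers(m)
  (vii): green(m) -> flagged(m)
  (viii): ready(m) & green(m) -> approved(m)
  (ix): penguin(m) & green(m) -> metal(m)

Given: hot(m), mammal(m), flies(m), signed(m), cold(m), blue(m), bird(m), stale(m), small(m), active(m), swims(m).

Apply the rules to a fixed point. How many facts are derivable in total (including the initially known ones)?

Round 1: (i) [stale(m) -> closed(m)]; (ii) [signed(m) & cold(m) & mammal(m) -> visible(m)]; (iv) [cold(m) & swims(m) -> open(m)]; (vi) [blue(m) & small(m) -> has_feathers(m)]. Adds closed(m), visible(m), open(m), has_feathers(m).
Round 2: (v) [visible(m) & flies(m) & stale(m) -> valid(m)]. Adds valid(m).
Round 3: (iii) [valid(m) & has_feathers(m) -> green(m)]. Adds green(m).
Round 4: (vii) [green(m) -> flagged(m)]. Adds flagged(m).
Closure: {active(m), bird(m), blue(m), closed(m), cold(m), flagged(m), flies(m), green(m), has_feathers(m), hot(m), mammal(m), open(m), signed(m), small(m), stale(m), swims(m), valid(m), visible(m)} — 18 facts.

18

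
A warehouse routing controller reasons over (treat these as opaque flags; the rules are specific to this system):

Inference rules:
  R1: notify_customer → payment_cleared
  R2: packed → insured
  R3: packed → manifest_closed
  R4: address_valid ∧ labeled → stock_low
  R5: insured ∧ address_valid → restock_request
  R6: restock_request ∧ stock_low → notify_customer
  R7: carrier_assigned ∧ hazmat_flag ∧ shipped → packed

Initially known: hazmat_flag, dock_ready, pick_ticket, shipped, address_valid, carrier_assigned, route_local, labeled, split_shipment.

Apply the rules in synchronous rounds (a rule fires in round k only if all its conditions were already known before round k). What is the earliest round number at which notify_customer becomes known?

Round 1: R4 [address_valid ∧ labeled → stock_low]; R7 [carrier_assigned ∧ hazmat_flag ∧ shipped → packed]. Adds stock_low, packed.
Round 2: R2 [packed → insured]; R3 [packed → manifest_closed]. Adds insured, manifest_closed.
Round 3: R5 [insured ∧ address_valid → restock_request]. Adds restock_request.
Round 4: R6 [restock_request ∧ stock_low → notify_customer]. Adds notify_customer.
notify_customer first appears in round 4.

4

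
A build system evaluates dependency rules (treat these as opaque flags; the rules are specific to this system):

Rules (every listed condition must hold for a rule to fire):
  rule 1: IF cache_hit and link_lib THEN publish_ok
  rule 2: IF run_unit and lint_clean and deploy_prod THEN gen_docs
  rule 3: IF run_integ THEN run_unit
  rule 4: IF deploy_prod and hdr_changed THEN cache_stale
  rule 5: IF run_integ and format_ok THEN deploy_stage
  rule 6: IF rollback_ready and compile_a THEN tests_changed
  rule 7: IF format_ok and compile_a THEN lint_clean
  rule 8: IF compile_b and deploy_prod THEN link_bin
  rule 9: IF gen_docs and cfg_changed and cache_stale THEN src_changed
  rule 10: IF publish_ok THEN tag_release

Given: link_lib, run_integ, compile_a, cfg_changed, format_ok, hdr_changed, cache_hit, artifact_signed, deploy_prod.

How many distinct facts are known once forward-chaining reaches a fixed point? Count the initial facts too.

17

Round 1 fires rule 1, rule 3, rule 4, rule 5, rule 7, giving publish_ok, run_unit, cache_stale, deploy_stage, lint_clean.
Round 2 fires rule 2, rule 10, giving gen_docs, tag_release.
Round 3 fires rule 9, giving src_changed.
Closure: {artifact_signed, cache_hit, cache_stale, cfg_changed, compile_a, deploy_prod, deploy_stage, format_ok, gen_docs, hdr_changed, link_lib, lint_clean, publish_ok, run_integ, run_unit, src_changed, tag_release} — 17 facts.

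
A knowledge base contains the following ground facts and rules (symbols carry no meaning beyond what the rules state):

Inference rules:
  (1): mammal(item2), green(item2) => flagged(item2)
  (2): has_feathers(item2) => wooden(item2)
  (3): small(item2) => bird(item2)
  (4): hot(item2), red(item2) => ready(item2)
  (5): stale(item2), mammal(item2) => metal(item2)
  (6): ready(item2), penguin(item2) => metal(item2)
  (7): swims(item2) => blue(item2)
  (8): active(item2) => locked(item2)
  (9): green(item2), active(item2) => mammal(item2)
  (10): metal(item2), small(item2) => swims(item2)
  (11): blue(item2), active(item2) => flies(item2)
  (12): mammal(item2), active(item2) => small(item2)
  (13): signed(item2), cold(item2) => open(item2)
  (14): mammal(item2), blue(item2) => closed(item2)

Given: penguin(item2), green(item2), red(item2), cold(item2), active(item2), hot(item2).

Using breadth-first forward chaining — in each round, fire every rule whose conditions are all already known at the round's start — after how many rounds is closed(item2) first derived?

5

Round 1 — (4), (8), (9), derive ready(item2), locked(item2), mammal(item2).
Round 2 — (1), (6), (12), derive flagged(item2), metal(item2), small(item2).
Round 3 — (3), (10), derive bird(item2), swims(item2).
Round 4 — (7), derive blue(item2).
Round 5 — (11), (14), derive flies(item2), closed(item2).
closed(item2) first appears in round 5.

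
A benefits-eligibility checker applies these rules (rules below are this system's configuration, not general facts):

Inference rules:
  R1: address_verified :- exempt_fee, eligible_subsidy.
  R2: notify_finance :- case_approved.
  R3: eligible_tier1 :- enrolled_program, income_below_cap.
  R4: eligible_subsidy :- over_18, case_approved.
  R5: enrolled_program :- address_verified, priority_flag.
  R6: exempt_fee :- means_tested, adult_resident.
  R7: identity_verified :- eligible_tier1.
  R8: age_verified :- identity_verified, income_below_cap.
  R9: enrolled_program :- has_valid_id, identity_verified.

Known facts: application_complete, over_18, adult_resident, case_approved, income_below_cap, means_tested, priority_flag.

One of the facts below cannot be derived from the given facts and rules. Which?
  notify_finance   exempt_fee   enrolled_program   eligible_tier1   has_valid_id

has_valid_id

Round 1 — R2, R4, R6, derive notify_finance, eligible_subsidy, exempt_fee.
Round 2 — R1, derive address_verified.
Round 3 — R5, derive enrolled_program.
Round 4 — R3, derive eligible_tier1.
Round 5 — R7, derive identity_verified.
Round 6 — R8, derive age_verified.
Derived: enrolled_program (round 3), exempt_fee (round 1), notify_finance (round 1), eligible_tier1 (round 4). has_valid_id never appears in any round.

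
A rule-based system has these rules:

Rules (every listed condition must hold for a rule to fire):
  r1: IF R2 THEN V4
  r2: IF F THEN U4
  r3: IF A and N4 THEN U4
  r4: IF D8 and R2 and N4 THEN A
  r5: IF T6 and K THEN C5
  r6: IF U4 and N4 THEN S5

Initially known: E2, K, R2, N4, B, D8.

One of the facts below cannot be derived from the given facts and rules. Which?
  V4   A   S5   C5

Round 1 — r1, r4, derive V4, A.
Round 2 — r3, derive U4.
Round 3 — r6, derive S5.
Derived: S5 (round 3), A (round 1), V4 (round 1). C5 never appears in any round.

C5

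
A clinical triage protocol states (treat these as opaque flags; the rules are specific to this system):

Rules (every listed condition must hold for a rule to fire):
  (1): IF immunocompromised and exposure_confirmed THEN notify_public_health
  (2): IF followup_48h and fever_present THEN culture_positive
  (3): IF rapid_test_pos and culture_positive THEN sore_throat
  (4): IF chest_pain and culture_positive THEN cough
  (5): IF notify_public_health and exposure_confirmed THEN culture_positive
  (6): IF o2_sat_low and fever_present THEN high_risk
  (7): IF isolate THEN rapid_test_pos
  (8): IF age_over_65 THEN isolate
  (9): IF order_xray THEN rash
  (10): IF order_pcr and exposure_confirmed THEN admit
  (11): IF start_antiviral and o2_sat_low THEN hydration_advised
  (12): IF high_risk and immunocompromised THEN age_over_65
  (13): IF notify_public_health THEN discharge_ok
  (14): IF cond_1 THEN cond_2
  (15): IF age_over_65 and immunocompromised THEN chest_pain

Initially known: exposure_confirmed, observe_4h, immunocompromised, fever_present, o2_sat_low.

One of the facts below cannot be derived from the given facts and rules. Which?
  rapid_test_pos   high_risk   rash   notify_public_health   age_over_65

rash

Round 1: (1) [IF immunocompromised and exposure_confirmed THEN notify_public_health]; (6) [IF o2_sat_low and fever_present THEN high_risk]. Adds notify_public_health, high_risk.
Round 2: (5) [IF notify_public_health and exposure_confirmed THEN culture_positive]; (12) [IF high_risk and immunocompromised THEN age_over_65]; (13) [IF notify_public_health THEN discharge_ok]. Adds culture_positive, age_over_65, discharge_ok.
Round 3: (8) [IF age_over_65 THEN isolate]; (15) [IF age_over_65 and immunocompromised THEN chest_pain]. Adds isolate, chest_pain.
Round 4: (4) [IF chest_pain and culture_positive THEN cough]; (7) [IF isolate THEN rapid_test_pos]. Adds cough, rapid_test_pos.
Round 5: (3) [IF rapid_test_pos and culture_positive THEN sore_throat]. Adds sore_throat.
Derived: rapid_test_pos (round 4), age_over_65 (round 2), notify_public_health (round 1), high_risk (round 1). rash never appears in any round.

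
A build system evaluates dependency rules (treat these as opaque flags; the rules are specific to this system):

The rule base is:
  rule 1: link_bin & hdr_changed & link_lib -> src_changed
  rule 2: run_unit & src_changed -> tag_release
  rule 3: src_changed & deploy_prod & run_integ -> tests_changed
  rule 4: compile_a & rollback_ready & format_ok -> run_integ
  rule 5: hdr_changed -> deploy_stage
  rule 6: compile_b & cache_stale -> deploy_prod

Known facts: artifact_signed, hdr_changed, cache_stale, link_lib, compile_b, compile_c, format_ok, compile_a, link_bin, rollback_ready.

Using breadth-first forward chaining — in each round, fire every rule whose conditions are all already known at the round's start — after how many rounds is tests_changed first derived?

2

[1] rule 1 [link_bin & hdr_changed & link_lib -> src_changed]; rule 4 [compile_a & rollback_ready & format_ok -> run_integ]; rule 5 [hdr_changed -> deploy_stage]; rule 6 [compile_b & cache_stale -> deploy_prod]. ⇒ new: src_changed, run_integ, deploy_stage, deploy_prod.
[2] rule 3 [src_changed & deploy_prod & run_integ -> tests_changed]. ⇒ new: tests_changed.
tests_changed first appears in round 2.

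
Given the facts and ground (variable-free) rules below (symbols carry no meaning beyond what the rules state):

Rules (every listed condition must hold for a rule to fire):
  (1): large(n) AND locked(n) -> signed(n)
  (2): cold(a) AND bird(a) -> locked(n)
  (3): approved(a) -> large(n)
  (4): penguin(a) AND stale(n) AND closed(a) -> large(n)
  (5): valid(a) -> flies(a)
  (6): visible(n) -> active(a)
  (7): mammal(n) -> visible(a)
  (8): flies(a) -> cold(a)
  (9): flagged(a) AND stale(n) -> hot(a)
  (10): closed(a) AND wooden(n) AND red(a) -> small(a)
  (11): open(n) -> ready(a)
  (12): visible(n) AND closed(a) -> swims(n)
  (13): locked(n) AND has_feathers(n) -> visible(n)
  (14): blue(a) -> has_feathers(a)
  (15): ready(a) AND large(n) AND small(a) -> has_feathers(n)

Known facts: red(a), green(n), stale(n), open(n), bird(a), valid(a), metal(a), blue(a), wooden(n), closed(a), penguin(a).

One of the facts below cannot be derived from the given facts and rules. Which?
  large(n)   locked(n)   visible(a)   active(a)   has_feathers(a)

visible(a)

[1] (4) [penguin(a) AND stale(n) AND closed(a) -> large(n)]; (5) [valid(a) -> flies(a)]; (10) [closed(a) AND wooden(n) AND red(a) -> small(a)]; (11) [open(n) -> ready(a)]; (14) [blue(a) -> has_feathers(a)]. ⇒ new: large(n), flies(a), small(a), ready(a), has_feathers(a).
[2] (8) [flies(a) -> cold(a)]; (15) [ready(a) AND large(n) AND small(a) -> has_feathers(n)]. ⇒ new: cold(a), has_feathers(n).
[3] (2) [cold(a) AND bird(a) -> locked(n)]. ⇒ new: locked(n).
[4] (1) [large(n) AND locked(n) -> signed(n)]; (13) [locked(n) AND has_feathers(n) -> visible(n)]. ⇒ new: signed(n), visible(n).
[5] (6) [visible(n) -> active(a)]; (12) [visible(n) AND closed(a) -> swims(n)]. ⇒ new: active(a), swims(n).
Derived: has_feathers(a) (round 1), large(n) (round 1), active(a) (round 5), locked(n) (round 3). visible(a) never appears in any round.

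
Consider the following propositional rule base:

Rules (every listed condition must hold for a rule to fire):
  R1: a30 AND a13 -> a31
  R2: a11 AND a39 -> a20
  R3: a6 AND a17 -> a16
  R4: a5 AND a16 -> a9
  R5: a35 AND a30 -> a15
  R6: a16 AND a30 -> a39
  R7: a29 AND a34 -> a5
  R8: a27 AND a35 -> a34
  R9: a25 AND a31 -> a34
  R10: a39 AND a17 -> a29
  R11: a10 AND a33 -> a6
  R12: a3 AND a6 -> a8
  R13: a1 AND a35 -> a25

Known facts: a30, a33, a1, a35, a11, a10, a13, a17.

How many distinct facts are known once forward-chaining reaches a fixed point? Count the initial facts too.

Round 1 — R1, R5, R11, R13, derive a31, a15, a6, a25.
Round 2 — R3, R9, derive a16, a34.
Round 3 — R6, derive a39.
Round 4 — R2, R10, derive a20, a29.
Round 5 — R7, derive a5.
Round 6 — R4, derive a9.
Closure: {a1, a10, a11, a13, a15, a16, a17, a20, a25, a29, a30, a31, a33, a34, a35, a39, a5, a6, a9} — 19 facts.

19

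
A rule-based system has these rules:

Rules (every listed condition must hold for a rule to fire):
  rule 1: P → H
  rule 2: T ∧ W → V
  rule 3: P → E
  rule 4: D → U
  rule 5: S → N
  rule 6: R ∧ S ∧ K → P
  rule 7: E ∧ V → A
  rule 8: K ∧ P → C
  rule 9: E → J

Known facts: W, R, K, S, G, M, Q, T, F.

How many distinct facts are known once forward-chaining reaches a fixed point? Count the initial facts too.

17

Round 1: rule 2 [T ∧ W → V]; rule 5 [S → N]; rule 6 [R ∧ S ∧ K → P]. Adds V, N, P.
Round 2: rule 1 [P → H]; rule 3 [P → E]; rule 8 [K ∧ P → C]. Adds H, E, C.
Round 3: rule 7 [E ∧ V → A]; rule 9 [E → J]. Adds A, J.
Closure: {A, C, E, F, G, H, J, K, M, N, P, Q, R, S, T, V, W} — 17 facts.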